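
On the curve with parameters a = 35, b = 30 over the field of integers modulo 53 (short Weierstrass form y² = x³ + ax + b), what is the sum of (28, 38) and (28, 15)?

The two points share x = 28 and their y-coordinates satisfy 38 + 15 ≡ 0 (mod 53), so they are inverses. Their sum is O.

O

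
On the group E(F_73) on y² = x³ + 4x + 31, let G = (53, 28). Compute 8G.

Repeated addition: build up to 8G.
2G: tangent at (53, 28): λ = (3·53² + 4)/(2·28) ≡ 36/56. 56⁻¹ ≡ 30 (mod 73), so λ ≡ 36·30 ≡ 58.
  x = λ² - 53 - 53 = 3364 - 106 ≡ 46; y = λ·(53 - 46) - 28 ≡ 13. → (46, 13)
3G: (46, 13) + (53, 28). λ = (28 - 13)/(53 - 46) ≡ 15/7 mod 73. 7⁻¹ ≡ 21 (mod 73), so λ ≡ 23.
  x = λ² - 46 - 53 = 529 - 99 ≡ 65; y = λ·(46 - 65) - 13 ≡ 61. → (65, 61)
4G: (65, 61) + (53, 28). λ = (28 - 61)/(53 - 65) ≡ 40/61 mod 73. 61⁻¹ ≡ 6 (mod 73), so λ ≡ 21.
  x = λ² - 65 - 53 = 441 - 118 ≡ 31; y = λ·(65 - 31) - 61 ≡ 69. → (31, 69)
5G: (31, 69) + (53, 28). λ = (28 - 69)/(53 - 31) ≡ 32/22 mod 73. 22⁻¹ ≡ 10 (mod 73), so λ ≡ 28.
  x = λ² - 31 - 53 = 784 - 84 ≡ 43; y = λ·(31 - 43) - 69 ≡ 33. → (43, 33)
6G: (43, 33) + (53, 28). λ = (28 - 33)/(53 - 43) ≡ 68/10 mod 73. 10⁻¹ ≡ 22 (mod 73) since 10·22 = 220 ≡ 1, so λ ≡ 36.
  x = λ² - 43 - 53 = 1296 - 96 ≡ 32; y = λ·(43 - 32) - 33 ≡ 71. → (32, 71)
7G: (32, 71) + (53, 28). λ = (28 - 71)/(53 - 32) ≡ 30/21 mod 73. 21⁻¹ ≡ 7 (mod 73) since 21·7 = 147 ≡ 1, so λ ≡ 64.
  x = λ² - 32 - 53 = 4096 - 85 ≡ 69; y = λ·(32 - 69) - 71 ≡ 43. → (69, 43)
8G: (69, 43) + (53, 28). λ = (28 - 43)/(53 - 69) ≡ 58/57 mod 73. 57⁻¹ ≡ 41 (mod 73), so λ ≡ 42.
  x = λ² - 69 - 53 = 1764 - 122 ≡ 36; y = λ·(69 - 36) - 43 ≡ 29. → (36, 29)

(36, 29)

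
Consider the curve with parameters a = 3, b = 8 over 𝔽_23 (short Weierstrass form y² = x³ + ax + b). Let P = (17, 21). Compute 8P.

Repeated addition: build up to 8P.
2P: tangent at (17, 21): λ = (3·17² + 3)/(2·21) ≡ 19/19. 19⁻¹ ≡ 17 (mod 23), so λ ≡ 19·17 ≡ 1.
  x = λ² - 17 - 17 = 1 - 34 ≡ 13; y = λ·(17 - 13) - 21 ≡ 6. → (13, 6)
3P: (13, 6) + (17, 21). λ = (21 - 6)/(17 - 13) ≡ 15/4 mod 23. 4⁻¹ ≡ 6 (mod 23), so λ ≡ 21.
  x = λ² - 13 - 17 = 441 - 30 ≡ 20; y = λ·(13 - 20) - 6 ≡ 8. → (20, 8)
4P: (20, 8) + (17, 21). λ = (21 - 8)/(17 - 20) ≡ 13/20 mod 23. 20⁻¹ ≡ 15 (mod 23) since 20·15 = 300 ≡ 1, so λ ≡ 11.
  x = λ² - 20 - 17 = 121 - 37 ≡ 15; y = λ·(20 - 15) - 8 ≡ 1. → (15, 1)
5P: (15, 1) + (17, 21). λ = (21 - 1)/(17 - 15) ≡ 20/2 mod 23. 2⁻¹ ≡ 12 (mod 23) since 2·12 = 24 ≡ 1, so λ ≡ 10.
  x = λ² - 15 - 17 = 100 - 32 ≡ 22; y = λ·(15 - 22) - 1 ≡ 21. → (22, 21)
6P: (22, 21) + (17, 21). λ = (21 - 21)/(17 - 22) ≡ 0/18 mod 23. 18⁻¹ ≡ 9 (mod 23), so λ ≡ 0.
  x = λ² - 22 - 17 = 0 - 39 ≡ 7; y = λ·(22 - 7) - 21 ≡ 2. → (7, 2)
7P: (7, 2) + (17, 21). λ = (21 - 2)/(17 - 7) ≡ 19/10 mod 23. 10⁻¹ ≡ 7 (mod 23) since 10·7 = 70 ≡ 1, so λ ≡ 18.
  x = λ² - 7 - 17 = 324 - 24 ≡ 1; y = λ·(7 - 1) - 2 ≡ 14. → (1, 14)
8P: (1, 14) + (17, 21). λ = (21 - 14)/(17 - 1) ≡ 7/16 mod 23. 16⁻¹ ≡ 13 (mod 23) since 16·13 = 208 ≡ 1, so λ ≡ 22.
  x = λ² - 1 - 17 = 484 - 18 ≡ 6; y = λ·(1 - 6) - 14 ≡ 14. → (6, 14)

(6, 14)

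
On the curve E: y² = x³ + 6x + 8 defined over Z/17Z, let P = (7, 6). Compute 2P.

tangent at (7, 6): λ = (3·7² + 6)/(2·6) ≡ 0/12. 12⁻¹ ≡ 10 (mod 17) since 12·10 = 120 ≡ 1, so λ ≡ 0·10 ≡ 0.
  x = λ² - 7 - 7 = 0 - 14 ≡ 3; y = λ·(7 - 3) - 6 ≡ 11. → (3, 11)

(3, 11)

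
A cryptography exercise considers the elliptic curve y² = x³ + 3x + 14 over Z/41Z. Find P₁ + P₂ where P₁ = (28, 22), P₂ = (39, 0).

(28, 22) + (39, 0). λ = (0 - 22)/(39 - 28) ≡ 19/11 mod 41. 11⁻¹ ≡ 15 (mod 41), so λ ≡ 39.
  x = λ² - 28 - 39 = 1521 - 67 ≡ 19; y = λ·(28 - 19) - 22 ≡ 1. → (19, 1)

(19, 1)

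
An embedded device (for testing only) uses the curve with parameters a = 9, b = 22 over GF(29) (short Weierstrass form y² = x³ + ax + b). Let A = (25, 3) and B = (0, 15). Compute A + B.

(13, 4)

(25, 3) + (0, 15). λ = (15 - 3)/(0 - 25) ≡ 12/4 mod 29. 4⁻¹ ≡ 22 (mod 29), so λ ≡ 3.
  x = λ² - 25 - 0 = 9 - 25 ≡ 13; y = λ·(25 - 13) - 3 ≡ 4. → (13, 4)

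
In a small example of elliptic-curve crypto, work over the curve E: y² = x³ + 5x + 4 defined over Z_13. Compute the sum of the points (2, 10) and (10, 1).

(2, 10) + (10, 1). λ = (1 - 10)/(10 - 2) ≡ 4/8 mod 13. 8⁻¹ ≡ 5 (mod 13) since 8·5 = 40 ≡ 1, so λ ≡ 7.
  x = λ² - 2 - 10 = 49 - 12 ≡ 11; y = λ·(2 - 11) - 10 ≡ 5. → (11, 5)

(11, 5)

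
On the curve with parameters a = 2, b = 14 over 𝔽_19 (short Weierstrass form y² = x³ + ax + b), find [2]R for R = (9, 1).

(2, 11)

tangent at (9, 1): λ = (3·9² + 2)/(2·1) ≡ 17/2. 2⁻¹ ≡ 10 (mod 19), so λ ≡ 17·10 ≡ 18.
  x = λ² - 9 - 9 = 324 - 18 ≡ 2; y = λ·(9 - 2) - 1 ≡ 11. → (2, 11)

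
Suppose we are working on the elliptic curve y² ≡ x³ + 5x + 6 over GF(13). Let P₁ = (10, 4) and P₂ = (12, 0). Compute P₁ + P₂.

(10, 4) + (12, 0). λ = (0 - 4)/(12 - 10) ≡ 9/2 mod 13. 2⁻¹ ≡ 7 (mod 13) since 2·7 = 14 ≡ 1, so λ ≡ 11.
  x = λ² - 10 - 12 = 121 - 22 ≡ 8; y = λ·(10 - 8) - 4 ≡ 5. → (8, 5)

(8, 5)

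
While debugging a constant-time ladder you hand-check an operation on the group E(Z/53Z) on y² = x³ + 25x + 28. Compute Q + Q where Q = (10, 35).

(24, 6)

tangent at (10, 35): λ = (3·10² + 25)/(2·35) ≡ 7/17. 17⁻¹ ≡ 25 (mod 53), so λ ≡ 7·25 ≡ 16.
  x = λ² - 10 - 10 = 256 - 20 ≡ 24; y = λ·(10 - 24) - 35 ≡ 6. → (24, 6)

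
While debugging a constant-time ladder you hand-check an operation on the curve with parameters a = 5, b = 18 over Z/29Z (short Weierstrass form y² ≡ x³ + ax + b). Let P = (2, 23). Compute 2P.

tangent at (2, 23): λ = (3·2² + 5)/(2·23) ≡ 17/17. 17⁻¹ ≡ 12 (mod 29), so λ ≡ 17·12 ≡ 1.
  x = λ² - 2 - 2 = 1 - 4 ≡ 26; y = λ·(2 - 26) - 23 ≡ 11. → (26, 11)

(26, 11)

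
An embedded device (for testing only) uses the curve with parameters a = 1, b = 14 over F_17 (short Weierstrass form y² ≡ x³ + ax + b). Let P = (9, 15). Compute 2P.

tangent at (9, 15): λ = (3·9² + 1)/(2·15) ≡ 6/13. 13⁻¹ ≡ 4 (mod 17), so λ ≡ 6·4 ≡ 7.
  x = λ² - 9 - 9 = 49 - 18 ≡ 14; y = λ·(9 - 14) - 15 ≡ 1. → (14, 1)

(14, 1)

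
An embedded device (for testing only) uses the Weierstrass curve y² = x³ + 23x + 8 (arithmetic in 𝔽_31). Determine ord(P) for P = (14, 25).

10

2P: tangent at (14, 25): λ = (3·14² + 23)/(2·25) ≡ 22/19. 19⁻¹ ≡ 18 (mod 31), so λ ≡ 22·18 ≡ 24.
  x = λ² - 14 - 14 = 576 - 28 ≡ 21; y = λ·(14 - 21) - 25 ≡ 24. → (21, 24)
3P: (21, 24) + (14, 25). λ = (25 - 24)/(14 - 21) ≡ 1/24 mod 31. 24⁻¹ ≡ 22 (mod 31) since 24·22 = 528 ≡ 1, so λ ≡ 22.
  x = λ² - 21 - 14 = 484 - 35 ≡ 15; y = λ·(21 - 15) - 24 ≡ 15. → (15, 15)
4P: (15, 15) + (14, 25). λ = (25 - 15)/(14 - 15) ≡ 10/30 mod 31. 30⁻¹ ≡ 30 (mod 31) since 30·30 = 900 ≡ 1, so λ ≡ 21.
  x = λ² - 15 - 14 = 441 - 29 ≡ 9; y = λ·(15 - 9) - 15 ≡ 18. → (9, 18)
5P: (9, 18) + (14, 25). λ = (25 - 18)/(14 - 9) ≡ 7/5 mod 31. 5⁻¹ ≡ 25 (mod 31) since 5·25 = 125 ≡ 1, so λ ≡ 20.
  x = λ² - 9 - 14 = 400 - 23 ≡ 5; y = λ·(9 - 5) - 18 ≡ 0. → (5, 0)
6P: (5, 0) + (14, 25). λ = (25 - 0)/(14 - 5) ≡ 25/9 mod 31. 9⁻¹ ≡ 7 (mod 31), so λ ≡ 20.
  x = λ² - 5 - 14 = 400 - 19 ≡ 9; y = λ·(5 - 9) - 0 ≡ 13. → (9, 13)
7P: (9, 13) + (14, 25). λ = (25 - 13)/(14 - 9) ≡ 12/5 mod 31. 5⁻¹ ≡ 25 (mod 31) since 5·25 = 125 ≡ 1, so λ ≡ 21.
  x = λ² - 9 - 14 = 441 - 23 ≡ 15; y = λ·(9 - 15) - 13 ≡ 16. → (15, 16)
8P: (15, 16) + (14, 25). λ = (25 - 16)/(14 - 15) ≡ 9/30 mod 31. 30⁻¹ ≡ 30 (mod 31) since 30·30 = 900 ≡ 1, so λ ≡ 22.
  x = λ² - 15 - 14 = 484 - 29 ≡ 21; y = λ·(15 - 21) - 16 ≡ 7. → (21, 7)
9P: (21, 7) + (14, 25). λ = (25 - 7)/(14 - 21) ≡ 18/24 mod 31. 24⁻¹ ≡ 22 (mod 31), so λ ≡ 24.
  x = λ² - 21 - 14 = 576 - 35 ≡ 14; y = λ·(21 - 14) - 7 ≡ 6. → (14, 6)
10P: (14, 6) + (14, 25): same x and y₁ ≡ -y₂, so the sum is 𝒪.
10P = 𝒪, so the order is 10.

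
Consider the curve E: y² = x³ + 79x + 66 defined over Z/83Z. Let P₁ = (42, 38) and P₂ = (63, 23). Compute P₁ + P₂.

(9, 57)

(42, 38) + (63, 23). λ = (23 - 38)/(63 - 42) ≡ 68/21 mod 83. 21⁻¹ ≡ 4 (mod 83) since 21·4 = 84 ≡ 1, so λ ≡ 23.
  x = λ² - 42 - 63 = 529 - 105 ≡ 9; y = λ·(42 - 9) - 38 ≡ 57. → (9, 57)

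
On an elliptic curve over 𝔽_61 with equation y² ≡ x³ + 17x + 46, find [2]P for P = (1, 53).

tangent at (1, 53): λ = (3·1² + 17)/(2·53) ≡ 20/45. 45⁻¹ ≡ 19 (mod 61) since 45·19 = 855 ≡ 1, so λ ≡ 20·19 ≡ 14.
  x = λ² - 1 - 1 = 196 - 2 ≡ 11; y = λ·(1 - 11) - 53 ≡ 51. → (11, 51)

(11, 51)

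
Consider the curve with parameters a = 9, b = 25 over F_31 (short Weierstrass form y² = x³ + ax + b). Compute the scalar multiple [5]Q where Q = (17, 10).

Double-and-add on 5 = (101)₂. Start with Q = (17, 10) for the leading 1-bit.
double: tangent at (17, 10): λ = (3·17² + 9)/(2·10) ≡ 8/20. 20⁻¹ ≡ 14 (mod 31) since 20·14 = 280 ≡ 1, so λ ≡ 8·14 ≡ 19.
  x = λ² - 17 - 17 = 361 - 34 ≡ 17; y = λ·(17 - 17) - 10 ≡ 21. → (17, 21)
double: tangent at (17, 21): λ = (3·17² + 9)/(2·21) ≡ 8/11. 11⁻¹ ≡ 17 (mod 31), so λ ≡ 8·17 ≡ 12.
  x = λ² - 17 - 17 = 144 - 34 ≡ 17; y = λ·(17 - 17) - 21 ≡ 10. → (17, 10)
add Q: tangent at (17, 10): λ = (3·17² + 9)/(2·10) ≡ 8/20. 20⁻¹ ≡ 14 (mod 31), so λ ≡ 8·14 ≡ 19.
  x = λ² - 17 - 17 = 361 - 34 ≡ 17; y = λ·(17 - 17) - 10 ≡ 21. → (17, 21)

(17, 21)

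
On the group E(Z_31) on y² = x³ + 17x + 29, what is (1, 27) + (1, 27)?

tangent at (1, 27): λ = (3·1² + 17)/(2·27) ≡ 20/23. 23⁻¹ ≡ 27 (mod 31), so λ ≡ 20·27 ≡ 13.
  x = λ² - 1 - 1 = 169 - 2 ≡ 12; y = λ·(1 - 12) - 27 ≡ 16. → (12, 16)

(12, 16)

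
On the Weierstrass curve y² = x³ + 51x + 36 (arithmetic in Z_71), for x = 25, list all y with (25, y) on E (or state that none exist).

31, 40

x³ + 51x + 36 = 16936 ≡ 38 (mod 71).
Square roots of 38 mod 71: 31 and 40 (since 31² = 961 ≡ 38).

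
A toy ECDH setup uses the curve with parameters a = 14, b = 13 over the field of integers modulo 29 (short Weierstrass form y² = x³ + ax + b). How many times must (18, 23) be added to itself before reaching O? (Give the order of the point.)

11

2P: tangent at (18, 23): λ = (3·18² + 14)/(2·23) ≡ 0/17. 17⁻¹ ≡ 12 (mod 29) since 17·12 = 204 ≡ 1, so λ ≡ 0·12 ≡ 0.
  x = λ² - 18 - 18 = 0 - 36 ≡ 22; y = λ·(18 - 22) - 23 ≡ 6. → (22, 6)
3P: (22, 6) + (18, 23). λ = (23 - 6)/(18 - 22) ≡ 17/25 mod 29. 25⁻¹ ≡ 7 (mod 29), so λ ≡ 3.
  x = λ² - 22 - 18 = 9 - 40 ≡ 27; y = λ·(22 - 27) - 6 ≡ 8. → (27, 8)
4P: (27, 8) + (18, 23). λ = (23 - 8)/(18 - 27) ≡ 15/20 mod 29. 20⁻¹ ≡ 16 (mod 29), so λ ≡ 8.
  x = λ² - 27 - 18 = 64 - 45 ≡ 19; y = λ·(27 - 19) - 8 ≡ 27. → (19, 27)
5P: (19, 27) + (18, 23). λ = (23 - 27)/(18 - 19) ≡ 25/28 mod 29. 28⁻¹ ≡ 28 (mod 29), so λ ≡ 4.
  x = λ² - 19 - 18 = 16 - 37 ≡ 8; y = λ·(19 - 8) - 27 ≡ 17. → (8, 17)
6P: (8, 17) + (18, 23). λ = (23 - 17)/(18 - 8) ≡ 6/10 mod 29. 10⁻¹ ≡ 3 (mod 29), so λ ≡ 18.
  x = λ² - 8 - 18 = 324 - 26 ≡ 8; y = λ·(8 - 8) - 17 ≡ 12. → (8, 12)
7P: (8, 12) + (18, 23). λ = (23 - 12)/(18 - 8) ≡ 11/10 mod 29. 10⁻¹ ≡ 3 (mod 29), so λ ≡ 4.
  x = λ² - 8 - 18 = 16 - 26 ≡ 19; y = λ·(8 - 19) - 12 ≡ 2. → (19, 2)
8P: (19, 2) + (18, 23). λ = (23 - 2)/(18 - 19) ≡ 21/28 mod 29. 28⁻¹ ≡ 28 (mod 29), so λ ≡ 8.
  x = λ² - 19 - 18 = 64 - 37 ≡ 27; y = λ·(19 - 27) - 2 ≡ 21. → (27, 21)
9P: (27, 21) + (18, 23). λ = (23 - 21)/(18 - 27) ≡ 2/20 mod 29. 20⁻¹ ≡ 16 (mod 29), so λ ≡ 3.
  x = λ² - 27 - 18 = 9 - 45 ≡ 22; y = λ·(27 - 22) - 21 ≡ 23. → (22, 23)
10P: (22, 23) + (18, 23). λ = (23 - 23)/(18 - 22) ≡ 0/25 mod 29. 25⁻¹ ≡ 7 (mod 29), so λ ≡ 0.
  x = λ² - 22 - 18 = 0 - 40 ≡ 18; y = λ·(22 - 18) - 23 ≡ 6. → (18, 6)
11P: (18, 6) + (18, 23): same x and y₁ ≡ -y₂, so the sum is O.
11P = O, so the order is 11.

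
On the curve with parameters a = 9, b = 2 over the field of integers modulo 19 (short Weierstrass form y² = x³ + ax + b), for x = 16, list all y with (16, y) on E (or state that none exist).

x³ + 9x + 2 = 4242 ≡ 5 (mod 19).
Square roots of 5 mod 19: 9 and 10 (since 9² = 81 ≡ 5).

9, 10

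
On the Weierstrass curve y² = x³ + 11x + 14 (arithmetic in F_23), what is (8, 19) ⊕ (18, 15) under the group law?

(8, 19) + (18, 15). λ = (15 - 19)/(18 - 8) ≡ 19/10 mod 23. 10⁻¹ ≡ 7 (mod 23) since 10·7 = 70 ≡ 1, so λ ≡ 18.
  x = λ² - 8 - 18 = 324 - 26 ≡ 22; y = λ·(8 - 22) - 19 ≡ 5. → (22, 5)

(22, 5)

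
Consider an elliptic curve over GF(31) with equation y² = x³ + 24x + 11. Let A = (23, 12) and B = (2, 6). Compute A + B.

(23, 12) + (2, 6). λ = (6 - 12)/(2 - 23) ≡ 25/10 mod 31. 10⁻¹ ≡ 28 (mod 31), so λ ≡ 18.
  x = λ² - 23 - 2 = 324 - 25 ≡ 20; y = λ·(23 - 20) - 12 ≡ 11. → (20, 11)

(20, 11)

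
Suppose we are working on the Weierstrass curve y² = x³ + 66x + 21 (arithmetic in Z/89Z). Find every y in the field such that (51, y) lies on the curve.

none

x³ + 66x + 21 = 136038 ≡ 46 (mod 89).
46 is a non-residue mod 89; no y exists.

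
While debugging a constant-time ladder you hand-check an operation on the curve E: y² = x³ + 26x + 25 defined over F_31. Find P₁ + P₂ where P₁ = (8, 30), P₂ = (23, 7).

(8, 1)

(8, 30) + (23, 7). λ = (7 - 30)/(23 - 8) ≡ 8/15 mod 31. 15⁻¹ ≡ 29 (mod 31) since 15·29 = 435 ≡ 1, so λ ≡ 15.
  x = λ² - 8 - 23 = 225 - 31 ≡ 8; y = λ·(8 - 8) - 30 ≡ 1. → (8, 1)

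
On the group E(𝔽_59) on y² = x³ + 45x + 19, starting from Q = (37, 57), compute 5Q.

Repeated addition: build up to 5Q.
2Q: tangent at (37, 57): λ = (3·37² + 45)/(2·57) ≡ 22/55. 55⁻¹ ≡ 44 (mod 59), so λ ≡ 22·44 ≡ 24.
  x = λ² - 37 - 37 = 576 - 74 ≡ 30; y = λ·(37 - 30) - 57 ≡ 52. → (30, 52)
3Q: (30, 52) + (37, 57). λ = (57 - 52)/(37 - 30) ≡ 5/7 mod 59. 7⁻¹ ≡ 17 (mod 59), so λ ≡ 26.
  x = λ² - 30 - 37 = 676 - 67 ≡ 19; y = λ·(30 - 19) - 52 ≡ 57. → (19, 57)
4Q: (19, 57) + (37, 57). λ = (57 - 57)/(37 - 19) ≡ 0/18 mod 59. 18⁻¹ ≡ 23 (mod 59), so λ ≡ 0.
  x = λ² - 19 - 37 = 0 - 56 ≡ 3; y = λ·(19 - 3) - 57 ≡ 2. → (3, 2)
5Q: (3, 2) + (37, 57). λ = (57 - 2)/(37 - 3) ≡ 55/34 mod 59. 34⁻¹ ≡ 33 (mod 59), so λ ≡ 45.
  x = λ² - 3 - 37 = 2025 - 40 ≡ 38; y = λ·(3 - 38) - 2 ≡ 16. → (38, 16)

(38, 16)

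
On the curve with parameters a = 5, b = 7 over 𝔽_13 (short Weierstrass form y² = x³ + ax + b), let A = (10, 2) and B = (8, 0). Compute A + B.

(9, 12)

(10, 2) + (8, 0). λ = (0 - 2)/(8 - 10) ≡ 11/11 mod 13. 11⁻¹ ≡ 6 (mod 13), so λ ≡ 1.
  x = λ² - 10 - 8 = 1 - 18 ≡ 9; y = λ·(10 - 9) - 2 ≡ 12. → (9, 12)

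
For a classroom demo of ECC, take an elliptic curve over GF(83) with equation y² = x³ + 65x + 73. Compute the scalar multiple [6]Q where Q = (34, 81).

Repeated addition: build up to 6Q.
2Q: tangent at (34, 81): λ = (3·34² + 65)/(2·81) ≡ 47/79. 79⁻¹ ≡ 62 (mod 83) since 79·62 = 4898 ≡ 1, so λ ≡ 47·62 ≡ 9.
  x = λ² - 34 - 34 = 81 - 68 ≡ 13; y = λ·(34 - 13) - 81 ≡ 25. → (13, 25)
3Q: (13, 25) + (34, 81). λ = (81 - 25)/(34 - 13) ≡ 56/21 mod 83. 21⁻¹ ≡ 4 (mod 83), so λ ≡ 58.
  x = λ² - 13 - 34 = 3364 - 47 ≡ 80; y = λ·(13 - 80) - 25 ≡ 73. → (80, 73)
4Q: (80, 73) + (34, 81). λ = (81 - 73)/(34 - 80) ≡ 8/37 mod 83. 37⁻¹ ≡ 9 (mod 83) since 37·9 = 333 ≡ 1, so λ ≡ 72.
  x = λ² - 80 - 34 = 5184 - 114 ≡ 7; y = λ·(80 - 7) - 73 ≡ 37. → (7, 37)
5Q: (7, 37) + (34, 81). λ = (81 - 37)/(34 - 7) ≡ 44/27 mod 83. 27⁻¹ ≡ 40 (mod 83) since 27·40 = 1080 ≡ 1, so λ ≡ 17.
  x = λ² - 7 - 34 = 289 - 41 ≡ 82; y = λ·(7 - 82) - 37 ≡ 16. → (82, 16)
6Q: (82, 16) + (34, 81). λ = (81 - 16)/(34 - 82) ≡ 65/35 mod 83. 35⁻¹ ≡ 19 (mod 83), so λ ≡ 73.
  x = λ² - 82 - 34 = 5329 - 116 ≡ 67; y = λ·(82 - 67) - 16 ≡ 0. → (67, 0)

(67, 0)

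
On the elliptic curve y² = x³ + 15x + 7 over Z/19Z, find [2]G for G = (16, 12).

tangent at (16, 12): λ = (3·16² + 15)/(2·12) ≡ 4/5. 5⁻¹ ≡ 4 (mod 19), so λ ≡ 4·4 ≡ 16.
  x = λ² - 16 - 16 = 256 - 32 ≡ 15; y = λ·(16 - 15) - 12 ≡ 4. → (15, 4)

(15, 4)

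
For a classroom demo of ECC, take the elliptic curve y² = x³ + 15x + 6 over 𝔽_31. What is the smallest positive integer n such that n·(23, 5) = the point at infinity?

11

2P: tangent at (23, 5): λ = (3·23² + 15)/(2·5) ≡ 21/10. 10⁻¹ ≡ 28 (mod 31), so λ ≡ 21·28 ≡ 30.
  x = λ² - 23 - 23 = 900 - 46 ≡ 17; y = λ·(23 - 17) - 5 ≡ 20. → (17, 20)
3P: (17, 20) + (23, 5). λ = (5 - 20)/(23 - 17) ≡ 16/6 mod 31. 6⁻¹ ≡ 26 (mod 31) since 6·26 = 156 ≡ 1, so λ ≡ 13.
  x = λ² - 17 - 23 = 169 - 40 ≡ 5; y = λ·(17 - 5) - 20 ≡ 12. → (5, 12)
4P: (5, 12) + (23, 5). λ = (5 - 12)/(23 - 5) ≡ 24/18 mod 31. 18⁻¹ ≡ 19 (mod 31), so λ ≡ 22.
  x = λ² - 5 - 23 = 484 - 28 ≡ 22; y = λ·(5 - 22) - 12 ≡ 17. → (22, 17)
5P: (22, 17) + (23, 5). λ = (5 - 17)/(23 - 22) ≡ 19/1 mod 31. 1⁻¹ ≡ 1 (mod 31) since 1·1 = 1 ≡ 1, so λ ≡ 19.
  x = λ² - 22 - 23 = 361 - 45 ≡ 6; y = λ·(22 - 6) - 17 ≡ 8. → (6, 8)
6P: (6, 8) + (23, 5). λ = (5 - 8)/(23 - 6) ≡ 28/17 mod 31. 17⁻¹ ≡ 11 (mod 31), so λ ≡ 29.
  x = λ² - 6 - 23 = 841 - 29 ≡ 6; y = λ·(6 - 6) - 8 ≡ 23. → (6, 23)
7P: (6, 23) + (23, 5). λ = (5 - 23)/(23 - 6) ≡ 13/17 mod 31. 17⁻¹ ≡ 11 (mod 31) since 17·11 = 187 ≡ 1, so λ ≡ 19.
  x = λ² - 6 - 23 = 361 - 29 ≡ 22; y = λ·(6 - 22) - 23 ≡ 14. → (22, 14)
8P: (22, 14) + (23, 5). λ = (5 - 14)/(23 - 22) ≡ 22/1 mod 31. 1⁻¹ ≡ 1 (mod 31), so λ ≡ 22.
  x = λ² - 22 - 23 = 484 - 45 ≡ 5; y = λ·(22 - 5) - 14 ≡ 19. → (5, 19)
9P: (5, 19) + (23, 5). λ = (5 - 19)/(23 - 5) ≡ 17/18 mod 31. 18⁻¹ ≡ 19 (mod 31) since 18·19 = 342 ≡ 1, so λ ≡ 13.
  x = λ² - 5 - 23 = 169 - 28 ≡ 17; y = λ·(5 - 17) - 19 ≡ 11. → (17, 11)
10P: (17, 11) + (23, 5). λ = (5 - 11)/(23 - 17) ≡ 25/6 mod 31. 6⁻¹ ≡ 26 (mod 31) since 6·26 = 156 ≡ 1, so λ ≡ 30.
  x = λ² - 17 - 23 = 900 - 40 ≡ 23; y = λ·(17 - 23) - 11 ≡ 26. → (23, 26)
11P: (23, 26) + (23, 5): same x and y₁ ≡ -y₂, so the sum is the point at infinity.
11P = the point at infinity, so the order is 11.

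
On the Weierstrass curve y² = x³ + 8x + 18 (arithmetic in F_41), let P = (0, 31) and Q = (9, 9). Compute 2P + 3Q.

(9, 32)

First 2P:
Repeated addition: build up to 2P.
2P: tangent at (0, 31): λ = (3·0² + 8)/(2·31) ≡ 8/21. 21⁻¹ ≡ 2 (mod 41) since 21·2 = 42 ≡ 1, so λ ≡ 8·2 ≡ 16.
  x = λ² - 0 - 0 = 256 - 0 ≡ 10; y = λ·(0 - 10) - 31 ≡ 14. → (10, 14)
2P = (10, 14).
Next 3Q:
Repeated addition: build up to 3Q.
2Q: tangent at (9, 9): λ = (3·9² + 8)/(2·9) ≡ 5/18. 18⁻¹ ≡ 16 (mod 41), so λ ≡ 5·16 ≡ 39.
  x = λ² - 9 - 9 = 1521 - 18 ≡ 27; y = λ·(9 - 27) - 9 ≡ 27. → (27, 27)
3Q: (27, 27) + (9, 9). λ = (9 - 27)/(9 - 27) ≡ 23/23 mod 41. 23⁻¹ ≡ 25 (mod 41) since 23·25 = 575 ≡ 1, so λ ≡ 1.
  x = λ² - 27 - 9 = 1 - 36 ≡ 6; y = λ·(27 - 6) - 27 ≡ 35. → (6, 35)
3Q = (6, 35).
Finally 2P + 3Q:
(10, 14) + (6, 35). λ = (35 - 14)/(6 - 10) ≡ 21/37 mod 41. 37⁻¹ ≡ 10 (mod 41) since 37·10 = 370 ≡ 1, so λ ≡ 5.
  x = λ² - 10 - 6 = 25 - 16 ≡ 9; y = λ·(10 - 9) - 14 ≡ 32. → (9, 32)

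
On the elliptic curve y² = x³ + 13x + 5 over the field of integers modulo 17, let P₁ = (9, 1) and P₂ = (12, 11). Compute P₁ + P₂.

(9, 16)

(9, 1) + (12, 11). λ = (11 - 1)/(12 - 9) ≡ 10/3 mod 17. 3⁻¹ ≡ 6 (mod 17) since 3·6 = 18 ≡ 1, so λ ≡ 9.
  x = λ² - 9 - 12 = 81 - 21 ≡ 9; y = λ·(9 - 9) - 1 ≡ 16. → (9, 16)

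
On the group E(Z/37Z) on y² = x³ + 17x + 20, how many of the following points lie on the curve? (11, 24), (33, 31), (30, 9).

2

(11, 24): 24² ≡ 21, rhs ≡ 21 → on.
(33, 31): 31² ≡ 36, rhs ≡ 36 → on.
(30, 9): 9² ≡ 7, rhs ≡ 2 → off.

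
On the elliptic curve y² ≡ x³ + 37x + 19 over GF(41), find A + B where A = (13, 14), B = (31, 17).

(5, 1)

(13, 14) + (31, 17). λ = (17 - 14)/(31 - 13) ≡ 3/18 mod 41. 18⁻¹ ≡ 16 (mod 41) since 18·16 = 288 ≡ 1, so λ ≡ 7.
  x = λ² - 13 - 31 = 49 - 44 ≡ 5; y = λ·(13 - 5) - 14 ≡ 1. → (5, 1)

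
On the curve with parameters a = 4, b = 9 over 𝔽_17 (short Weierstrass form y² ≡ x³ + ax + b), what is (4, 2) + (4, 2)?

tangent at (4, 2): λ = (3·4² + 4)/(2·2) ≡ 1/4. 4⁻¹ ≡ 13 (mod 17) since 4·13 = 52 ≡ 1, so λ ≡ 1·13 ≡ 13.
  x = λ² - 4 - 4 = 169 - 8 ≡ 8; y = λ·(4 - 8) - 2 ≡ 14. → (8, 14)

(8, 14)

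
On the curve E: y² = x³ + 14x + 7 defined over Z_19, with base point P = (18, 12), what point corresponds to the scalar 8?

(8, 2)

Repeated addition: build up to 8P.
2P: tangent at (18, 12): λ = (3·18² + 14)/(2·12) ≡ 17/5. 5⁻¹ ≡ 4 (mod 19), so λ ≡ 17·4 ≡ 11.
  x = λ² - 18 - 18 = 121 - 36 ≡ 9; y = λ·(18 - 9) - 12 ≡ 11. → (9, 11)
3P: (9, 11) + (18, 12). λ = (12 - 11)/(18 - 9) ≡ 1/9 mod 19. 9⁻¹ ≡ 17 (mod 19), so λ ≡ 17.
  x = λ² - 9 - 18 = 289 - 27 ≡ 15; y = λ·(9 - 15) - 11 ≡ 1. → (15, 1)
4P: (15, 1) + (18, 12). λ = (12 - 1)/(18 - 15) ≡ 11/3 mod 19. 3⁻¹ ≡ 13 (mod 19), so λ ≡ 10.
  x = λ² - 15 - 18 = 100 - 33 ≡ 10; y = λ·(15 - 10) - 1 ≡ 11. → (10, 11)
5P: (10, 11) + (18, 12). λ = (12 - 11)/(18 - 10) ≡ 1/8 mod 19. 8⁻¹ ≡ 12 (mod 19), so λ ≡ 12.
  x = λ² - 10 - 18 = 144 - 28 ≡ 2; y = λ·(10 - 2) - 11 ≡ 9. → (2, 9)
6P: (2, 9) + (18, 12). λ = (12 - 9)/(18 - 2) ≡ 3/16 mod 19. 16⁻¹ ≡ 6 (mod 19), so λ ≡ 18.
  x = λ² - 2 - 18 = 324 - 20 ≡ 0; y = λ·(2 - 0) - 9 ≡ 8. → (0, 8)
7P: (0, 8) + (18, 12). λ = (12 - 8)/(18 - 0) ≡ 4/18 mod 19. 18⁻¹ ≡ 18 (mod 19), so λ ≡ 15.
  x = λ² - 0 - 18 = 225 - 18 ≡ 17; y = λ·(0 - 17) - 8 ≡ 3. → (17, 3)
8P: (17, 3) + (18, 12). λ = (12 - 3)/(18 - 17) ≡ 9/1 mod 19. 1⁻¹ ≡ 1 (mod 19) since 1·1 = 1 ≡ 1, so λ ≡ 9.
  x = λ² - 17 - 18 = 81 - 35 ≡ 8; y = λ·(17 - 8) - 3 ≡ 2. → (8, 2)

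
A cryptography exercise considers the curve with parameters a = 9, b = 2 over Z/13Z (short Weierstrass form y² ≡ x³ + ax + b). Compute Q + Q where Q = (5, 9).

(6, 8)

tangent at (5, 9): λ = (3·5² + 9)/(2·9) ≡ 6/5. 5⁻¹ ≡ 8 (mod 13) since 5·8 = 40 ≡ 1, so λ ≡ 6·8 ≡ 9.
  x = λ² - 5 - 5 = 81 - 10 ≡ 6; y = λ·(5 - 6) - 9 ≡ 8. → (6, 8)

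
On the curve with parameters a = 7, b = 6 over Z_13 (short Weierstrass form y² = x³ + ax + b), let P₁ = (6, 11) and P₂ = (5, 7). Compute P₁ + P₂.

(5, 6)

(6, 11) + (5, 7). λ = (7 - 11)/(5 - 6) ≡ 9/12 mod 13. 12⁻¹ ≡ 12 (mod 13) since 12·12 = 144 ≡ 1, so λ ≡ 4.
  x = λ² - 6 - 5 = 16 - 11 ≡ 5; y = λ·(6 - 5) - 11 ≡ 6. → (5, 6)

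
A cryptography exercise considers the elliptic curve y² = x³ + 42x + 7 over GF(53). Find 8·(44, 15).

Write G = (44, 15).
Double-and-add on 8 = (1000)₂. Start with G = (44, 15) for the leading 1-bit.
double: tangent at (44, 15): λ = (3·44² + 42)/(2·15) ≡ 20/30. 30⁻¹ ≡ 23 (mod 53) since 30·23 = 690 ≡ 1, so λ ≡ 20·23 ≡ 36.
  x = λ² - 44 - 44 = 1296 - 88 ≡ 42; y = λ·(44 - 42) - 15 ≡ 4. → (42, 4)
double: tangent at (42, 4): λ = (3·42² + 42)/(2·4) ≡ 34/8. 8⁻¹ ≡ 20 (mod 53), so λ ≡ 34·20 ≡ 44.
  x = λ² - 42 - 42 = 1936 - 84 ≡ 50; y = λ·(42 - 50) - 4 ≡ 15. → (50, 15)
double: tangent at (50, 15): λ = (3·50² + 42)/(2·15) ≡ 16/30. 30⁻¹ ≡ 23 (mod 53) since 30·23 = 690 ≡ 1, so λ ≡ 16·23 ≡ 50.
  x = λ² - 50 - 50 = 2500 - 100 ≡ 15; y = λ·(50 - 15) - 15 ≡ 39. → (15, 39)

(15, 39)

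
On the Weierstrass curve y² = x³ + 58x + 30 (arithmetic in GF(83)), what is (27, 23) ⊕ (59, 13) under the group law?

(48, 51)

(27, 23) + (59, 13). λ = (13 - 23)/(59 - 27) ≡ 73/32 mod 83. 32⁻¹ ≡ 13 (mod 83) since 32·13 = 416 ≡ 1, so λ ≡ 36.
  x = λ² - 27 - 59 = 1296 - 86 ≡ 48; y = λ·(27 - 48) - 23 ≡ 51. → (48, 51)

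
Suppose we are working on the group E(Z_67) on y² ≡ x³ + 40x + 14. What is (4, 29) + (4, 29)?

(57, 50)

tangent at (4, 29): λ = (3·4² + 40)/(2·29) ≡ 21/58. 58⁻¹ ≡ 52 (mod 67), so λ ≡ 21·52 ≡ 20.
  x = λ² - 4 - 4 = 400 - 8 ≡ 57; y = λ·(4 - 57) - 29 ≡ 50. → (57, 50)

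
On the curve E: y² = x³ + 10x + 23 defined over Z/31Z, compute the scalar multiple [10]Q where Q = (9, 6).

Double-and-add on 10 = (1010)₂. Start with Q = (9, 6) for the leading 1-bit.
double: tangent at (9, 6): λ = (3·9² + 10)/(2·6) ≡ 5/12. 12⁻¹ ≡ 13 (mod 31) since 12·13 = 156 ≡ 1, so λ ≡ 5·13 ≡ 3.
  x = λ² - 9 - 9 = 9 - 18 ≡ 22; y = λ·(9 - 22) - 6 ≡ 17. → (22, 17)
double: tangent at (22, 17): λ = (3·22² + 10)/(2·17) ≡ 5/3. 3⁻¹ ≡ 21 (mod 31), so λ ≡ 5·21 ≡ 12.
  x = λ² - 22 - 22 = 144 - 44 ≡ 7; y = λ·(22 - 7) - 17 ≡ 8. → (7, 8)
add Q: (7, 8) + (9, 6). λ = (6 - 8)/(9 - 7) ≡ 29/2 mod 31. 2⁻¹ ≡ 16 (mod 31), so λ ≡ 30.
  x = λ² - 7 - 9 = 900 - 16 ≡ 16; y = λ·(7 - 16) - 8 ≡ 1. → (16, 1)
double: tangent at (16, 1): λ = (3·16² + 10)/(2·1) ≡ 3/2. 2⁻¹ ≡ 16 (mod 31) since 2·16 = 32 ≡ 1, so λ ≡ 3·16 ≡ 17.
  x = λ² - 16 - 16 = 289 - 32 ≡ 9; y = λ·(16 - 9) - 1 ≡ 25. → (9, 25)

(9, 25)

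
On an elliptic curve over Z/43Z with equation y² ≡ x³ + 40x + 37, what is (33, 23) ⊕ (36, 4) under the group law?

(33, 23) + (36, 4). λ = (4 - 23)/(36 - 33) ≡ 24/3 mod 43. 3⁻¹ ≡ 29 (mod 43) since 3·29 = 87 ≡ 1, so λ ≡ 8.
  x = λ² - 33 - 36 = 64 - 69 ≡ 38; y = λ·(33 - 38) - 23 ≡ 23. → (38, 23)

(38, 23)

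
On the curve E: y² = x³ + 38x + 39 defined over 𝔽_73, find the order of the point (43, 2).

2P: tangent at (43, 2): λ = (3·43² + 38)/(2·2) ≡ 37/4. 4⁻¹ ≡ 55 (mod 73), so λ ≡ 37·55 ≡ 64.
  x = λ² - 43 - 43 = 4096 - 86 ≡ 68; y = λ·(43 - 68) - 2 ≡ 4. → (68, 4)
3P: (68, 4) + (43, 2). λ = (2 - 4)/(43 - 68) ≡ 71/48 mod 73. 48⁻¹ ≡ 35 (mod 73), so λ ≡ 3.
  x = λ² - 68 - 43 = 9 - 111 ≡ 44; y = λ·(68 - 44) - 4 ≡ 68. → (44, 68)
4P: (44, 68) + (43, 2). λ = (2 - 68)/(43 - 44) ≡ 7/72 mod 73. 72⁻¹ ≡ 72 (mod 73), so λ ≡ 66.
  x = λ² - 44 - 43 = 4356 - 87 ≡ 35; y = λ·(44 - 35) - 68 ≡ 15. → (35, 15)
5P: (35, 15) + (43, 2). λ = (2 - 15)/(43 - 35) ≡ 60/8 mod 73. 8⁻¹ ≡ 64 (mod 73), so λ ≡ 44.
  x = λ² - 35 - 43 = 1936 - 78 ≡ 33; y = λ·(35 - 33) - 15 ≡ 0. → (33, 0)
6P: (33, 0) + (43, 2). λ = (2 - 0)/(43 - 33) ≡ 2/10 mod 73. 10⁻¹ ≡ 22 (mod 73), so λ ≡ 44.
  x = λ² - 33 - 43 = 1936 - 76 ≡ 35; y = λ·(33 - 35) - 0 ≡ 58. → (35, 58)
7P: (35, 58) + (43, 2). λ = (2 - 58)/(43 - 35) ≡ 17/8 mod 73. 8⁻¹ ≡ 64 (mod 73) since 8·64 = 512 ≡ 1, so λ ≡ 66.
  x = λ² - 35 - 43 = 4356 - 78 ≡ 44; y = λ·(35 - 44) - 58 ≡ 5. → (44, 5)
8P: (44, 5) + (43, 2). λ = (2 - 5)/(43 - 44) ≡ 70/72 mod 73. 72⁻¹ ≡ 72 (mod 73), so λ ≡ 3.
  x = λ² - 44 - 43 = 9 - 87 ≡ 68; y = λ·(44 - 68) - 5 ≡ 69. → (68, 69)
9P: (68, 69) + (43, 2). λ = (2 - 69)/(43 - 68) ≡ 6/48 mod 73. 48⁻¹ ≡ 35 (mod 73) since 48·35 = 1680 ≡ 1, so λ ≡ 64.
  x = λ² - 68 - 43 = 4096 - 111 ≡ 43; y = λ·(68 - 43) - 69 ≡ 71. → (43, 71)
10P: (43, 71) + (43, 2): same x and y₁ ≡ -y₂, so the sum is ∞.
10P = ∞, so the order is 10.

10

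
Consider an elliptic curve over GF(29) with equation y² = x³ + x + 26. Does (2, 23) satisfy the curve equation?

yes

y² = 23² ≡ 7; x³ + 1x + 26 = 36 ≡ 7 (mod 29). 7 = 7.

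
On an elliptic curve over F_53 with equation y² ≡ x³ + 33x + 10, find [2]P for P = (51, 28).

(17, 5)

tangent at (51, 28): λ = (3·51² + 33)/(2·28) ≡ 45/3. 3⁻¹ ≡ 18 (mod 53) since 3·18 = 54 ≡ 1, so λ ≡ 45·18 ≡ 15.
  x = λ² - 51 - 51 = 225 - 102 ≡ 17; y = λ·(51 - 17) - 28 ≡ 5. → (17, 5)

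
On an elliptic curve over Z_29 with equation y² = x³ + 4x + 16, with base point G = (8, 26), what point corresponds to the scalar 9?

Repeated addition: build up to 9G.
2G: tangent at (8, 26): λ = (3·8² + 4)/(2·26) ≡ 22/23. 23⁻¹ ≡ 24 (mod 29), so λ ≡ 22·24 ≡ 6.
  x = λ² - 8 - 8 = 36 - 16 ≡ 20; y = λ·(8 - 20) - 26 ≡ 18. → (20, 18)
3G: (20, 18) + (8, 26). λ = (26 - 18)/(8 - 20) ≡ 8/17 mod 29. 17⁻¹ ≡ 12 (mod 29), so λ ≡ 9.
  x = λ² - 20 - 8 = 81 - 28 ≡ 24; y = λ·(20 - 24) - 18 ≡ 4. → (24, 4)
4G: (24, 4) + (8, 26). λ = (26 - 4)/(8 - 24) ≡ 22/13 mod 29. 13⁻¹ ≡ 9 (mod 29) since 13·9 = 117 ≡ 1, so λ ≡ 24.
  x = λ² - 24 - 8 = 576 - 32 ≡ 22; y = λ·(24 - 22) - 4 ≡ 15. → (22, 15)
5G: (22, 15) + (8, 26). λ = (26 - 15)/(8 - 22) ≡ 11/15 mod 29. 15⁻¹ ≡ 2 (mod 29) since 15·2 = 30 ≡ 1, so λ ≡ 22.
  x = λ² - 22 - 8 = 484 - 30 ≡ 19; y = λ·(22 - 19) - 15 ≡ 22. → (19, 22)
6G: (19, 22) + (8, 26). λ = (26 - 22)/(8 - 19) ≡ 4/18 mod 29. 18⁻¹ ≡ 21 (mod 29), so λ ≡ 26.
  x = λ² - 19 - 8 = 676 - 27 ≡ 11; y = λ·(19 - 11) - 22 ≡ 12. → (11, 12)
7G: (11, 12) + (8, 26). λ = (26 - 12)/(8 - 11) ≡ 14/26 mod 29. 26⁻¹ ≡ 19 (mod 29) since 26·19 = 494 ≡ 1, so λ ≡ 5.
  x = λ² - 11 - 8 = 25 - 19 ≡ 6; y = λ·(11 - 6) - 12 ≡ 13. → (6, 13)
8G: (6, 13) + (8, 26). λ = (26 - 13)/(8 - 6) ≡ 13/2 mod 29. 2⁻¹ ≡ 15 (mod 29), so λ ≡ 21.
  x = λ² - 6 - 8 = 441 - 14 ≡ 21; y = λ·(6 - 21) - 13 ≡ 20. → (21, 20)
9G: (21, 20) + (8, 26). λ = (26 - 20)/(8 - 21) ≡ 6/16 mod 29. 16⁻¹ ≡ 20 (mod 29) since 16·20 = 320 ≡ 1, so λ ≡ 4.
  x = λ² - 21 - 8 = 16 - 29 ≡ 16; y = λ·(21 - 16) - 20 ≡ 0. → (16, 0)

(16, 0)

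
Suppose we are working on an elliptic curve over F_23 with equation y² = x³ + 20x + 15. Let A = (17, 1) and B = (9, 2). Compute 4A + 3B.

First 4A:
Repeated addition: build up to 4A.
2A: tangent at (17, 1): λ = (3·17² + 20)/(2·1) ≡ 13/2. 2⁻¹ ≡ 12 (mod 23), so λ ≡ 13·12 ≡ 18.
  x = λ² - 17 - 17 = 324 - 34 ≡ 14; y = λ·(17 - 14) - 1 ≡ 7. → (14, 7)
3A: (14, 7) + (17, 1). λ = (1 - 7)/(17 - 14) ≡ 17/3 mod 23. 3⁻¹ ≡ 8 (mod 23), so λ ≡ 21.
  x = λ² - 14 - 17 = 441 - 31 ≡ 19; y = λ·(14 - 19) - 7 ≡ 3. → (19, 3)
4A: (19, 3) + (17, 1). λ = (1 - 3)/(17 - 19) ≡ 21/21 mod 23. 21⁻¹ ≡ 11 (mod 23), so λ ≡ 1.
  x = λ² - 19 - 17 = 1 - 36 ≡ 11; y = λ·(19 - 11) - 3 ≡ 5. → (11, 5)
4A = (11, 5).
Next 3B:
Repeated addition: build up to 3B.
2B: tangent at (9, 2): λ = (3·9² + 20)/(2·2) ≡ 10/4. 4⁻¹ ≡ 6 (mod 23) since 4·6 = 24 ≡ 1, so λ ≡ 10·6 ≡ 14.
  x = λ² - 9 - 9 = 196 - 18 ≡ 17; y = λ·(9 - 17) - 2 ≡ 1. → (17, 1)
3B: (17, 1) + (9, 2). λ = (2 - 1)/(9 - 17) ≡ 1/15 mod 23. 15⁻¹ ≡ 20 (mod 23) since 15·20 = 300 ≡ 1, so λ ≡ 20.
  x = λ² - 17 - 9 = 400 - 26 ≡ 6; y = λ·(17 - 6) - 1 ≡ 12. → (6, 12)
3B = (6, 12).
Finally 4A + 3B:
(11, 5) + (6, 12). λ = (12 - 5)/(6 - 11) ≡ 7/18 mod 23. 18⁻¹ ≡ 9 (mod 23) since 18·9 = 162 ≡ 1, so λ ≡ 17.
  x = λ² - 11 - 6 = 289 - 17 ≡ 19; y = λ·(11 - 19) - 5 ≡ 20. → (19, 20)

(19, 20)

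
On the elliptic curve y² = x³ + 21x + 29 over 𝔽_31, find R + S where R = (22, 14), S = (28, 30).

(22, 14) + (28, 30). λ = (30 - 14)/(28 - 22) ≡ 16/6 mod 31. 6⁻¹ ≡ 26 (mod 31), so λ ≡ 13.
  x = λ² - 22 - 28 = 169 - 50 ≡ 26; y = λ·(22 - 26) - 14 ≡ 27. → (26, 27)

(26, 27)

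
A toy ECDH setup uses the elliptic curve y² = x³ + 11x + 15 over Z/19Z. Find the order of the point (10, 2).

2P: tangent at (10, 2): λ = (3·10² + 11)/(2·2) ≡ 7/4. 4⁻¹ ≡ 5 (mod 19) since 4·5 = 20 ≡ 1, so λ ≡ 7·5 ≡ 16.
  x = λ² - 10 - 10 = 256 - 20 ≡ 8; y = λ·(10 - 8) - 2 ≡ 11. → (8, 11)
3P: (8, 11) + (10, 2). λ = (2 - 11)/(10 - 8) ≡ 10/2 mod 19. 2⁻¹ ≡ 10 (mod 19), so λ ≡ 5.
  x = λ² - 8 - 10 = 25 - 18 ≡ 7; y = λ·(8 - 7) - 11 ≡ 13. → (7, 13)
4P: (7, 13) + (10, 2). λ = (2 - 13)/(10 - 7) ≡ 8/3 mod 19. 3⁻¹ ≡ 13 (mod 19), so λ ≡ 9.
  x = λ² - 7 - 10 = 81 - 17 ≡ 7; y = λ·(7 - 7) - 13 ≡ 6. → (7, 6)
5P: (7, 6) + (10, 2). λ = (2 - 6)/(10 - 7) ≡ 15/3 mod 19. 3⁻¹ ≡ 13 (mod 19), so λ ≡ 5.
  x = λ² - 7 - 10 = 25 - 17 ≡ 8; y = λ·(7 - 8) - 6 ≡ 8. → (8, 8)
6P: (8, 8) + (10, 2). λ = (2 - 8)/(10 - 8) ≡ 13/2 mod 19. 2⁻¹ ≡ 10 (mod 19) since 2·10 = 20 ≡ 1, so λ ≡ 16.
  x = λ² - 8 - 10 = 256 - 18 ≡ 10; y = λ·(8 - 10) - 8 ≡ 17. → (10, 17)
7P: (10, 17) + (10, 2): same x and y₁ ≡ -y₂, so the sum is O.
7P = O, so the order is 7.

7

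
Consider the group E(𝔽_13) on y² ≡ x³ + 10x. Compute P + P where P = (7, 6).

(0, 0)

tangent at (7, 6): λ = (3·7² + 10)/(2·6) ≡ 1/12. 12⁻¹ ≡ 12 (mod 13) since 12·12 = 144 ≡ 1, so λ ≡ 1·12 ≡ 12.
  x = λ² - 7 - 7 = 144 - 14 ≡ 0; y = λ·(7 - 0) - 6 ≡ 0. → (0, 0)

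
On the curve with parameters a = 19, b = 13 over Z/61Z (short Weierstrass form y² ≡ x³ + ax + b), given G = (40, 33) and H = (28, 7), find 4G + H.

(29, 2)

First 4G:
Repeated addition: build up to 4G.
2G: tangent at (40, 33): λ = (3·40² + 19)/(2·33) ≡ 0/5. 5⁻¹ ≡ 49 (mod 61), so λ ≡ 0·49 ≡ 0.
  x = λ² - 40 - 40 = 0 - 80 ≡ 42; y = λ·(40 - 42) - 33 ≡ 28. → (42, 28)
3G: (42, 28) + (40, 33). λ = (33 - 28)/(40 - 42) ≡ 5/59 mod 61. 59⁻¹ ≡ 30 (mod 61), so λ ≡ 28.
  x = λ² - 42 - 40 = 784 - 82 ≡ 31; y = λ·(42 - 31) - 28 ≡ 36. → (31, 36)
4G: (31, 36) + (40, 33). λ = (33 - 36)/(40 - 31) ≡ 58/9 mod 61. 9⁻¹ ≡ 34 (mod 61), so λ ≡ 20.
  x = λ² - 31 - 40 = 400 - 71 ≡ 24; y = λ·(31 - 24) - 36 ≡ 43. → (24, 43)
4G = (24, 43).
Finally 4G + H:
(24, 43) + (28, 7). λ = (7 - 43)/(28 - 24) ≡ 25/4 mod 61. 4⁻¹ ≡ 46 (mod 61), so λ ≡ 52.
  x = λ² - 24 - 28 = 2704 - 52 ≡ 29; y = λ·(24 - 29) - 43 ≡ 2. → (29, 2)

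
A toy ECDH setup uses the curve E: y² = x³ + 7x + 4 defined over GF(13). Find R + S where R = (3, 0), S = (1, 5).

(12, 3)

(3, 0) + (1, 5). λ = (5 - 0)/(1 - 3) ≡ 5/11 mod 13. 11⁻¹ ≡ 6 (mod 13) since 11·6 = 66 ≡ 1, so λ ≡ 4.
  x = λ² - 3 - 1 = 16 - 4 ≡ 12; y = λ·(3 - 12) - 0 ≡ 3. → (12, 3)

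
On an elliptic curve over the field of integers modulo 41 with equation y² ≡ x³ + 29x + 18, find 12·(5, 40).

Write G = (5, 40).
Double-and-add on 12 = (1100)₂. Start with G = (5, 40) for the leading 1-bit.
double: tangent at (5, 40): λ = (3·5² + 29)/(2·40) ≡ 22/39. 39⁻¹ ≡ 20 (mod 41), so λ ≡ 22·20 ≡ 30.
  x = λ² - 5 - 5 = 900 - 10 ≡ 29; y = λ·(5 - 29) - 40 ≡ 19. → (29, 19)
add G: (29, 19) + (5, 40). λ = (40 - 19)/(5 - 29) ≡ 21/17 mod 41. 17⁻¹ ≡ 29 (mod 41), so λ ≡ 35.
  x = λ² - 29 - 5 = 1225 - 34 ≡ 2; y = λ·(29 - 2) - 19 ≡ 24. → (2, 24)
double: tangent at (2, 24): λ = (3·2² + 29)/(2·24) ≡ 0/7. 7⁻¹ ≡ 6 (mod 41) since 7·6 = 42 ≡ 1, so λ ≡ 0·6 ≡ 0.
  x = λ² - 2 - 2 = 0 - 4 ≡ 37; y = λ·(2 - 37) - 24 ≡ 17. → (37, 17)
double: tangent at (37, 17): λ = (3·37² + 29)/(2·17) ≡ 36/34. 34⁻¹ ≡ 35 (mod 41) since 34·35 = 1190 ≡ 1, so λ ≡ 36·35 ≡ 30.
  x = λ² - 37 - 37 = 900 - 74 ≡ 6; y = λ·(37 - 6) - 17 ≡ 11. → (6, 11)

(6, 11)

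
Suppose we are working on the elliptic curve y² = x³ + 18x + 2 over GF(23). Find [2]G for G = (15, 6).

tangent at (15, 6): λ = (3·15² + 18)/(2·6) ≡ 3/12. 12⁻¹ ≡ 2 (mod 23), so λ ≡ 3·2 ≡ 6.
  x = λ² - 15 - 15 = 36 - 30 ≡ 6; y = λ·(15 - 6) - 6 ≡ 2. → (6, 2)

(6, 2)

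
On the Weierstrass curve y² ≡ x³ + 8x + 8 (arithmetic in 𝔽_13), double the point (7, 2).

tangent at (7, 2): λ = (3·7² + 8)/(2·2) ≡ 12/4. 4⁻¹ ≡ 10 (mod 13), so λ ≡ 12·10 ≡ 3.
  x = λ² - 7 - 7 = 9 - 14 ≡ 8; y = λ·(7 - 8) - 2 ≡ 8. → (8, 8)

(8, 8)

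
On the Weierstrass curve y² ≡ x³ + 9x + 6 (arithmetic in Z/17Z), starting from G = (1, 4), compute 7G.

(7, 2)

Double-and-add on 7 = (111)₂. Start with G = (1, 4) for the leading 1-bit.
double: tangent at (1, 4): λ = (3·1² + 9)/(2·4) ≡ 12/8. 8⁻¹ ≡ 15 (mod 17) since 8·15 = 120 ≡ 1, so λ ≡ 12·15 ≡ 10.
  x = λ² - 1 - 1 = 100 - 2 ≡ 13; y = λ·(1 - 13) - 4 ≡ 12. → (13, 12)
add G: (13, 12) + (1, 4). λ = (4 - 12)/(1 - 13) ≡ 9/5 mod 17. 5⁻¹ ≡ 7 (mod 17), so λ ≡ 12.
  x = λ² - 13 - 1 = 144 - 14 ≡ 11; y = λ·(13 - 11) - 12 ≡ 12. → (11, 12)
double: tangent at (11, 12): λ = (3·11² + 9)/(2·12) ≡ 15/7. 7⁻¹ ≡ 5 (mod 17), so λ ≡ 15·5 ≡ 7.
  x = λ² - 11 - 11 = 49 - 22 ≡ 10; y = λ·(11 - 10) - 12 ≡ 12. → (10, 12)
add G: (10, 12) + (1, 4). λ = (4 - 12)/(1 - 10) ≡ 9/8 mod 17. 8⁻¹ ≡ 15 (mod 17) since 8·15 = 120 ≡ 1, so λ ≡ 16.
  x = λ² - 10 - 1 = 256 - 11 ≡ 7; y = λ·(10 - 7) - 12 ≡ 2. → (7, 2)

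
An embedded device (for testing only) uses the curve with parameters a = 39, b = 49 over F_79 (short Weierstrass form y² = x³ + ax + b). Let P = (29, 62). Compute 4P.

(55, 46)

Repeated addition: build up to 4P.
2P: tangent at (29, 62): λ = (3·29² + 39)/(2·62) ≡ 34/45. 45⁻¹ ≡ 72 (mod 79), so λ ≡ 34·72 ≡ 78.
  x = λ² - 29 - 29 = 6084 - 58 ≡ 22; y = λ·(29 - 22) - 62 ≡ 10. → (22, 10)
3P: (22, 10) + (29, 62). λ = (62 - 10)/(29 - 22) ≡ 52/7 mod 79. 7⁻¹ ≡ 34 (mod 79), so λ ≡ 30.
  x = λ² - 22 - 29 = 900 - 51 ≡ 59; y = λ·(22 - 59) - 10 ≡ 65. → (59, 65)
4P: (59, 65) + (29, 62). λ = (62 - 65)/(29 - 59) ≡ 76/49 mod 79. 49⁻¹ ≡ 50 (mod 79), so λ ≡ 8.
  x = λ² - 59 - 29 = 64 - 88 ≡ 55; y = λ·(59 - 55) - 65 ≡ 46. → (55, 46)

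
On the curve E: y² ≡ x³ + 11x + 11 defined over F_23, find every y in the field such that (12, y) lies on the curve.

x³ + 11x + 11 = 1871 ≡ 8 (mod 23).
Square roots of 8 mod 23: 10 and 13 (since 10² = 100 ≡ 8).

10, 13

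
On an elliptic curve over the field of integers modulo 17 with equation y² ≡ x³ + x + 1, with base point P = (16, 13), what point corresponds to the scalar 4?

(13, 16)

Double-and-add on 4 = (100)₂. Start with P = (16, 13) for the leading 1-bit.
double: tangent at (16, 13): λ = (3·16² + 1)/(2·13) ≡ 4/9. 9⁻¹ ≡ 2 (mod 17), so λ ≡ 4·2 ≡ 8.
  x = λ² - 16 - 16 = 64 - 32 ≡ 15; y = λ·(16 - 15) - 13 ≡ 12. → (15, 12)
double: tangent at (15, 12): λ = (3·15² + 1)/(2·12) ≡ 13/7. 7⁻¹ ≡ 5 (mod 17), so λ ≡ 13·5 ≡ 14.
  x = λ² - 15 - 15 = 196 - 30 ≡ 13; y = λ·(15 - 13) - 12 ≡ 16. → (13, 16)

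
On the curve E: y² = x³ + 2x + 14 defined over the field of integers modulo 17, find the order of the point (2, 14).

2P: tangent at (2, 14): λ = (3·2² + 2)/(2·14) ≡ 14/11. 11⁻¹ ≡ 14 (mod 17), so λ ≡ 14·14 ≡ 9.
  x = λ² - 2 - 2 = 81 - 4 ≡ 9; y = λ·(2 - 9) - 14 ≡ 8. → (9, 8)
3P: (9, 8) + (2, 14). λ = (14 - 8)/(2 - 9) ≡ 6/10 mod 17. 10⁻¹ ≡ 12 (mod 17) since 10·12 = 120 ≡ 1, so λ ≡ 4.
  x = λ² - 9 - 2 = 16 - 11 ≡ 5; y = λ·(9 - 5) - 8 ≡ 8. → (5, 8)
4P: (5, 8) + (2, 14). λ = (14 - 8)/(2 - 5) ≡ 6/14 mod 17. 14⁻¹ ≡ 11 (mod 17), so λ ≡ 15.
  x = λ² - 5 - 2 = 225 - 7 ≡ 14; y = λ·(5 - 14) - 8 ≡ 10. → (14, 10)
5P: (14, 10) + (2, 14). λ = (14 - 10)/(2 - 14) ≡ 4/5 mod 17. 5⁻¹ ≡ 7 (mod 17), so λ ≡ 11.
  x = λ² - 14 - 2 = 121 - 16 ≡ 3; y = λ·(14 - 3) - 10 ≡ 9. → (3, 9)
6P: (3, 9) + (2, 14). λ = (14 - 9)/(2 - 3) ≡ 5/16 mod 17. 16⁻¹ ≡ 16 (mod 17) since 16·16 = 256 ≡ 1, so λ ≡ 12.
  x = λ² - 3 - 2 = 144 - 5 ≡ 3; y = λ·(3 - 3) - 9 ≡ 8. → (3, 8)
7P: (3, 8) + (2, 14). λ = (14 - 8)/(2 - 3) ≡ 6/16 mod 17. 16⁻¹ ≡ 16 (mod 17), so λ ≡ 11.
  x = λ² - 3 - 2 = 121 - 5 ≡ 14; y = λ·(3 - 14) - 8 ≡ 7. → (14, 7)
8P: (14, 7) + (2, 14). λ = (14 - 7)/(2 - 14) ≡ 7/5 mod 17. 5⁻¹ ≡ 7 (mod 17), so λ ≡ 15.
  x = λ² - 14 - 2 = 225 - 16 ≡ 5; y = λ·(14 - 5) - 7 ≡ 9. → (5, 9)
9P: (5, 9) + (2, 14). λ = (14 - 9)/(2 - 5) ≡ 5/14 mod 17. 14⁻¹ ≡ 11 (mod 17), so λ ≡ 4.
  x = λ² - 5 - 2 = 16 - 7 ≡ 9; y = λ·(5 - 9) - 9 ≡ 9. → (9, 9)
10P: (9, 9) + (2, 14). λ = (14 - 9)/(2 - 9) ≡ 5/10 mod 17. 10⁻¹ ≡ 12 (mod 17), so λ ≡ 9.
  x = λ² - 9 - 2 = 81 - 11 ≡ 2; y = λ·(9 - 2) - 9 ≡ 3. → (2, 3)
11P: (2, 3) + (2, 14): same x and y₁ ≡ -y₂, so the sum is O.
11P = O, so the order is 11.

11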